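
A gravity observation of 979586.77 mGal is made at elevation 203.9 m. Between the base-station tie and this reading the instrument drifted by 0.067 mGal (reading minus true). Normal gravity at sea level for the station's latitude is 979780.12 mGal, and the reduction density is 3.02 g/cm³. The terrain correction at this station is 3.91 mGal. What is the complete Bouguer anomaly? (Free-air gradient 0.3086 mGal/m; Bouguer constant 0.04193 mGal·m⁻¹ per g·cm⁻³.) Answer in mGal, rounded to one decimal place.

-152.4

Drift-corrected reading = 979586.77 − (0.067) = 979586.703 mGal
Free-air correction = 0.3086 × 203.9 = 62.92 mGal
Free-air anomaly = 979586.703 − 979780.12 + (62.92) = -130.497 mGal
Bouguer slab correction = 0.04193 × 3.02 × 203.9 = 25.82 mGal
Simple Bouguer anomaly = -130.497 − (25.82) = -156.317 mGal
Complete Bouguer anomaly = -156.317 + 3.91 = -152.407 mGal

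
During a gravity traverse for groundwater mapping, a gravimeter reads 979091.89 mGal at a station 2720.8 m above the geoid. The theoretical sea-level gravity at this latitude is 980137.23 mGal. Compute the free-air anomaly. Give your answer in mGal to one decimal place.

Free-air correction = 0.3086 × 2720.8 = 839.64 mGal
Free-air anomaly = 979091.89 − 980137.23 + (839.64) = -205.70 mGal

-205.7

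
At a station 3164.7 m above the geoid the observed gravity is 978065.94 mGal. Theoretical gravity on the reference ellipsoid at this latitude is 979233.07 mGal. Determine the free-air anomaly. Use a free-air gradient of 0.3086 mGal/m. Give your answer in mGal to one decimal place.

Free-air correction = 0.3086 × 3164.7 = 976.63 mGal
Free-air anomaly = 978065.94 − 979233.07 + (976.63) = -190.50 mGal

-190.5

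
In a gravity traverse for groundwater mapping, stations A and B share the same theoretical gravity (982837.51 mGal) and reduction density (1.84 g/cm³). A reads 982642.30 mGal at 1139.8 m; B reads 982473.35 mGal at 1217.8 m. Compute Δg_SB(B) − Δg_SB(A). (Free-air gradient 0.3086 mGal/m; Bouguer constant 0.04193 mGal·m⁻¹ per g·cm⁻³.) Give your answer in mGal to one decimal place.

-150.9

Δg_SB(A) = 982642.30 − 982837.51 + 0.3086×1139.8 − 0.04193×1.84×1139.8 = 68.60 mGal
Δg_SB(B) = 982473.35 − 982837.51 + 0.3086×1217.8 − 0.04193×1.84×1217.8 = -82.30 mGal
Difference = -82.30 − (68.60) = -150.90 mGal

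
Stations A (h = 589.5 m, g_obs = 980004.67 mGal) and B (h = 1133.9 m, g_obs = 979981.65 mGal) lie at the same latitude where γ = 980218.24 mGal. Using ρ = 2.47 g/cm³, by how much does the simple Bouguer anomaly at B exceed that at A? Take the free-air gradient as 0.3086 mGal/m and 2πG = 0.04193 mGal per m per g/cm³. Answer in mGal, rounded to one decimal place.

Δg_SB(A) = 980004.67 − 980218.24 + 0.3086×589.5 − 0.04193×2.47×589.5 = -92.70 mGal
Δg_SB(B) = 979981.65 − 980218.24 + 0.3086×1133.9 − 0.04193×2.47×1133.9 = -4.10 mGal
Difference = -4.10 − (-92.70) = 88.60 mGal

88.6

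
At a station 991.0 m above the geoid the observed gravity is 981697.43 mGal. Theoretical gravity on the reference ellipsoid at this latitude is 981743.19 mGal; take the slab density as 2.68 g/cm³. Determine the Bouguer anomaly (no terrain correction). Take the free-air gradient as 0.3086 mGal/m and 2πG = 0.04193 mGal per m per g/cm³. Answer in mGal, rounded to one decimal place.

148.7

Free-air correction = 0.3086 × 991.0 = 305.82 mGal
Free-air anomaly = 981697.43 − 981743.19 + (305.82) = 260.06 mGal
Bouguer slab correction = 0.04193 × 2.68 × 991.0 = 111.36 mGal
Simple Bouguer anomaly = 260.06 − (111.36) = 148.70 mGal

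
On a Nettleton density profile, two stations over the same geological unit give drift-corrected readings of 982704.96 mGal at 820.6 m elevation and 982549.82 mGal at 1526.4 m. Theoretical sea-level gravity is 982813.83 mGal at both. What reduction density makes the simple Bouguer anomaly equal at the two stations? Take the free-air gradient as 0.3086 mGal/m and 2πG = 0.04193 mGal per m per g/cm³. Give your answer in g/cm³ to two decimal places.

Δg_obs = 982549.82 − 982704.96 = -155.14 mGal over Δh = 1526.4 − 820.6 = 705.8 m
Equal Bouguer anomalies ⇒ Δg_obs + (0.3086 − 0.04193ρ)·Δh = 0
0.3086 − 0.04193ρ = −Δg_obs/Δh = 0.21981
ρ = (0.3086 − 0.21981) / 0.04193 = 2.12 g/cm³

2.12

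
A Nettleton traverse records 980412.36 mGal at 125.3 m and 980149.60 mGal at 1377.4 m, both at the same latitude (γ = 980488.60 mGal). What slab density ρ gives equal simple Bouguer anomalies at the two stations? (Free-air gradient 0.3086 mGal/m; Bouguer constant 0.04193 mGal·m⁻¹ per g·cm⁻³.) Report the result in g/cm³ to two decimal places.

Δg_obs = 980149.60 − 980412.36 = -262.76 mGal over Δh = 1377.4 − 125.3 = 1252.1 m
Equal Bouguer anomalies ⇒ Δg_obs + (0.3086 − 0.04193ρ)·Δh = 0
0.3086 − 0.04193ρ = −Δg_obs/Δh = 0.20986
ρ = (0.3086 − 0.20986) / 0.04193 = 2.35 g/cm³

2.35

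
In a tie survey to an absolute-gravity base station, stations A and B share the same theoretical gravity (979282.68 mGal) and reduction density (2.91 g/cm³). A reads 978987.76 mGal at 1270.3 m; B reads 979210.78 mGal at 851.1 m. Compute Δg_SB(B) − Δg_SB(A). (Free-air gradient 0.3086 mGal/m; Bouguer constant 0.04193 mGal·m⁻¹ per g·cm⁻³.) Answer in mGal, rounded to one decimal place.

144.8

Δg_SB(A) = 978987.76 − 979282.68 + 0.3086×1270.3 − 0.04193×2.91×1270.3 = -57.90 mGal
Δg_SB(B) = 979210.78 − 979282.68 + 0.3086×851.1 − 0.04193×2.91×851.1 = 86.90 mGal
Difference = 86.90 − (-57.90) = 144.80 mGal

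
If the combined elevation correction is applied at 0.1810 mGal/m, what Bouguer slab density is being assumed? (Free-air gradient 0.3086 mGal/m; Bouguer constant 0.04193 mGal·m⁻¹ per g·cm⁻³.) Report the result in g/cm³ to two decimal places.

3.04

0.1810 = 0.3086 − 0.04193 × ρ
ρ = (0.3086 − 0.1810) / 0.04193 = 3.04 g/cm³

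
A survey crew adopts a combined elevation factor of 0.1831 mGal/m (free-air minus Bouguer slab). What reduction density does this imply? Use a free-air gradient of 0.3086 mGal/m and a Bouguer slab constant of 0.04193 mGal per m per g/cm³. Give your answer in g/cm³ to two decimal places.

2.99

0.1831 = 0.3086 − 0.04193 × ρ
ρ = (0.3086 − 0.1831) / 0.04193 = 2.99 g/cm³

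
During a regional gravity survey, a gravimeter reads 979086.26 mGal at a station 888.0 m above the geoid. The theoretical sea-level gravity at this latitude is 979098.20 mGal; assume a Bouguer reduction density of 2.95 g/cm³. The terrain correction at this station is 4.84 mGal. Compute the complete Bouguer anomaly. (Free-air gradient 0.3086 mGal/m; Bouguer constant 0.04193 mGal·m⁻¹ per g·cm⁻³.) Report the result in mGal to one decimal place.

Free-air correction = 0.3086 × 888.0 = 274.04 mGal
Free-air anomaly = 979086.26 − 979098.20 + (274.04) = 262.10 mGal
Bouguer slab correction = 0.04193 × 2.95 × 888.0 = 109.84 mGal
Simple Bouguer anomaly = 262.10 − (109.84) = 152.26 mGal
Complete Bouguer anomaly = 152.26 + 4.84 = 157.10 mGal

157.1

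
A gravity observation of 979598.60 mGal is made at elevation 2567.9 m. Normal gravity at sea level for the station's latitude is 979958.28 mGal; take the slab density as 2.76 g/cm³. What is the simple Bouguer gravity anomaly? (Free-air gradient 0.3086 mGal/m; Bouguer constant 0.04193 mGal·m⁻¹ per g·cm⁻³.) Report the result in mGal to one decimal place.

Free-air correction = 0.3086 × 2567.9 = 792.45 mGal
Free-air anomaly = 979598.60 − 979958.28 + (792.45) = 432.77 mGal
Bouguer slab correction = 0.04193 × 2.76 × 2567.9 = 297.17 mGal
Simple Bouguer anomaly = 432.77 − (297.17) = 135.60 mGal

135.6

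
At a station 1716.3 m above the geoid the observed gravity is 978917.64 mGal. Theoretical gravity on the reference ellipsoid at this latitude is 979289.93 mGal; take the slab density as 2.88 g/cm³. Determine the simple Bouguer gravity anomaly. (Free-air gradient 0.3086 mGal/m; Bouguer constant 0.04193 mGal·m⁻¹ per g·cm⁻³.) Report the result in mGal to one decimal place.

Free-air correction = 0.3086 × 1716.3 = 529.65 mGal
Free-air anomaly = 978917.64 − 979289.93 + (529.65) = 157.36 mGal
Bouguer slab correction = 0.04193 × 2.88 × 1716.3 = 207.26 mGal
Simple Bouguer anomaly = 157.36 − (207.26) = -49.90 mGal

-49.9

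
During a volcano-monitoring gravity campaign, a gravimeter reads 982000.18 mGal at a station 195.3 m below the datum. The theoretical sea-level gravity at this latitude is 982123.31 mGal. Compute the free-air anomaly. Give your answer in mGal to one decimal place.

-183.4

Free-air correction = 0.3086 × -195.3 = -60.27 mGal
Free-air anomaly = 982000.18 − 982123.31 + (-60.27) = -183.40 mGal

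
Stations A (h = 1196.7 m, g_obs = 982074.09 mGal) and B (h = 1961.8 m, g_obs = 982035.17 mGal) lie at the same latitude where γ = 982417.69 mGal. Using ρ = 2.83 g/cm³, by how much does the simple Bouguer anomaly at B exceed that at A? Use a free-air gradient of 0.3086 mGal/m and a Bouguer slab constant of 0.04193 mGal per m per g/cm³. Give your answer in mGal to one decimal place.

106.4

Δg_SB(A) = 982074.09 − 982417.69 + 0.3086×1196.7 − 0.04193×2.83×1196.7 = -116.30 mGal
Δg_SB(B) = 982035.17 − 982417.69 + 0.3086×1961.8 − 0.04193×2.83×1961.8 = -9.90 mGal
Difference = -9.90 − (-116.30) = 106.40 mGal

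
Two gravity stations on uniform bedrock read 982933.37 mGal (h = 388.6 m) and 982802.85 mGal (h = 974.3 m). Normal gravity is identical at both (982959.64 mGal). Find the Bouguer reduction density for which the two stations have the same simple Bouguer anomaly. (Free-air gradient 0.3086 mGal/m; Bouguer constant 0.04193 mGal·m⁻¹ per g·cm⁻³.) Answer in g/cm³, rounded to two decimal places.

2.05

Δg_obs = 982802.85 − 982933.37 = -130.52 mGal over Δh = 974.3 − 388.6 = 585.7 m
Equal Bouguer anomalies ⇒ Δg_obs + (0.3086 − 0.04193ρ)·Δh = 0
0.3086 − 0.04193ρ = −Δg_obs/Δh = 0.22284
ρ = (0.3086 − 0.22284) / 0.04193 = 2.05 g/cm³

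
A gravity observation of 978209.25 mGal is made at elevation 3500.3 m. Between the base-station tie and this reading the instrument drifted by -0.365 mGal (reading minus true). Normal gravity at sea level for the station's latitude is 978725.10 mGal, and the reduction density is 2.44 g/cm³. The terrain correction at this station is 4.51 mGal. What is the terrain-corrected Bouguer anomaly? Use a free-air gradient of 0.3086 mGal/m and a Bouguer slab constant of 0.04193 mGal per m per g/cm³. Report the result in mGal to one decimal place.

211.1

Drift-corrected reading = 978209.25 − (-0.365) = 978209.615 mGal
Free-air correction = 0.3086 × 3500.3 = 1080.19 mGal
Free-air anomaly = 978209.615 − 978725.10 + (1080.19) = 564.705 mGal
Bouguer slab correction = 0.04193 × 2.44 × 3500.3 = 358.11 mGal
Simple Bouguer anomaly = 564.705 − (358.11) = 206.595 mGal
Complete Bouguer anomaly = 206.595 + 4.51 = 211.105 mGal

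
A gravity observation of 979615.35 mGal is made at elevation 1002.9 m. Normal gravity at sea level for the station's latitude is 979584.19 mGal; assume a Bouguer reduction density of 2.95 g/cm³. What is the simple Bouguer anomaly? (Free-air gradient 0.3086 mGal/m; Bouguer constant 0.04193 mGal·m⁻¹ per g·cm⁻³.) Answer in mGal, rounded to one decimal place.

Free-air correction = 0.3086 × 1002.9 = 309.49 mGal
Free-air anomaly = 979615.35 − 979584.19 + (309.49) = 340.65 mGal
Bouguer slab correction = 0.04193 × 2.95 × 1002.9 = 124.05 mGal
Simple Bouguer anomaly = 340.65 − (124.05) = 216.60 mGal

216.6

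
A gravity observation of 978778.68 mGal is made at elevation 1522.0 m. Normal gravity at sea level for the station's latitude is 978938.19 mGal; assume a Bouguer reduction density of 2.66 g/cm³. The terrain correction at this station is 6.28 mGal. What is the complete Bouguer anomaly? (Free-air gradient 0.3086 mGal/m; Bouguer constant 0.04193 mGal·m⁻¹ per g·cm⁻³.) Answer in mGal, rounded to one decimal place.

146.7

Free-air correction = 0.3086 × 1522.0 = 469.69 mGal
Free-air anomaly = 978778.68 − 978938.19 + (469.69) = 310.18 mGal
Bouguer slab correction = 0.04193 × 2.66 × 1522.0 = 169.75 mGal
Simple Bouguer anomaly = 310.18 − (169.75) = 140.43 mGal
Complete Bouguer anomaly = 140.43 + 6.28 = 146.71 mGal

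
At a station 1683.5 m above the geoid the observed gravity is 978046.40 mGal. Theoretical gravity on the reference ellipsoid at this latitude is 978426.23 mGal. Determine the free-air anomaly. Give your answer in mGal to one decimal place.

139.7

Free-air correction = 0.3086 × 1683.5 = 519.53 mGal
Free-air anomaly = 978046.40 − 978426.23 + (519.53) = 139.70 mGal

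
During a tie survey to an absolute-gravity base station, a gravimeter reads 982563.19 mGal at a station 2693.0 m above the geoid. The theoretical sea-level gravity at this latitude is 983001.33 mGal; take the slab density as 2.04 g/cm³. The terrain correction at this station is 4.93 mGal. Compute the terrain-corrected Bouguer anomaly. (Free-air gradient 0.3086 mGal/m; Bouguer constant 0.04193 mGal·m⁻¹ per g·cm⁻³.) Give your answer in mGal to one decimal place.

167.5

Free-air correction = 0.3086 × 2693.0 = 831.06 mGal
Free-air anomaly = 982563.19 − 983001.33 + (831.06) = 392.92 mGal
Bouguer slab correction = 0.04193 × 2.04 × 2693.0 = 230.35 mGal
Simple Bouguer anomaly = 392.92 − (230.35) = 162.57 mGal
Complete Bouguer anomaly = 162.57 + 4.93 = 167.50 mGal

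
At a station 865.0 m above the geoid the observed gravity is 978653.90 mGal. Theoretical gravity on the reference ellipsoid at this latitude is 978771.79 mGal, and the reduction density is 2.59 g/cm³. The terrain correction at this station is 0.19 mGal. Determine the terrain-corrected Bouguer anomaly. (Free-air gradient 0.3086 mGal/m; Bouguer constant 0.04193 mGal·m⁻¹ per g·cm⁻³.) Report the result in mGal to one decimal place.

Free-air correction = 0.3086 × 865.0 = 266.94 mGal
Free-air anomaly = 978653.90 − 978771.79 + (266.94) = 149.05 mGal
Bouguer slab correction = 0.04193 × 2.59 × 865.0 = 93.94 mGal
Simple Bouguer anomaly = 149.05 − (93.94) = 55.11 mGal
Complete Bouguer anomaly = 55.11 + 0.19 = 55.30 mGal

55.3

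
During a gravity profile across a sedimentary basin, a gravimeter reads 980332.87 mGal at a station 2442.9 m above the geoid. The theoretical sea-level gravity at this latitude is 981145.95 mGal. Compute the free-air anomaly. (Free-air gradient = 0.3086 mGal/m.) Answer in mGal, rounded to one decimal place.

Free-air correction = 0.3086 × 2442.9 = 753.88 mGal
Free-air anomaly = 980332.87 − 981145.95 + (753.88) = -59.20 mGal

-59.2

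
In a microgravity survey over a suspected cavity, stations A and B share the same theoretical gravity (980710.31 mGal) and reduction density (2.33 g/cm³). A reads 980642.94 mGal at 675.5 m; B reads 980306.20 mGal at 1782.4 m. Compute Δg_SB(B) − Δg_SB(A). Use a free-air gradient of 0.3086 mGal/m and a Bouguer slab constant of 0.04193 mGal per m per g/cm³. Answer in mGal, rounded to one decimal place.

Δg_SB(A) = 980642.94 − 980710.31 + 0.3086×675.5 − 0.04193×2.33×675.5 = 75.10 mGal
Δg_SB(B) = 980306.20 − 980710.31 + 0.3086×1782.4 − 0.04193×2.33×1782.4 = -28.20 mGal
Difference = -28.20 − (75.10) = -103.30 mGal

-103.3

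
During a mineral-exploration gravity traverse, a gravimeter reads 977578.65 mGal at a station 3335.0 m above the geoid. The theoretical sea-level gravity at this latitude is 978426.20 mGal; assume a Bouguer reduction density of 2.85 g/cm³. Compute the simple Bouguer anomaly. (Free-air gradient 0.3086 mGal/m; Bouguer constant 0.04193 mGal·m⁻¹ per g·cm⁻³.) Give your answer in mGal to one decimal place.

Free-air correction = 0.3086 × 3335.0 = 1029.18 mGal
Free-air anomaly = 977578.65 − 978426.20 + (1029.18) = 181.63 mGal
Bouguer slab correction = 0.04193 × 2.85 × 3335.0 = 398.53 mGal
Simple Bouguer anomaly = 181.63 − (398.53) = -216.90 mGal

-216.9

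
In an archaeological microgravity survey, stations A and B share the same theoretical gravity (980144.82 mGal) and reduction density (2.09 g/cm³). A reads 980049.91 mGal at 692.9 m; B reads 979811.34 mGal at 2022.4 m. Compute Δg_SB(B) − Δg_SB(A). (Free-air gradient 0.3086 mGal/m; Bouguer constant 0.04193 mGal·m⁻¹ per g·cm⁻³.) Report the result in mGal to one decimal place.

55.2

Δg_SB(A) = 980049.91 − 980144.82 + 0.3086×692.9 − 0.04193×2.09×692.9 = 58.20 mGal
Δg_SB(B) = 979811.34 − 980144.82 + 0.3086×2022.4 − 0.04193×2.09×2022.4 = 113.40 mGal
Difference = 113.40 − (58.20) = 55.20 mGal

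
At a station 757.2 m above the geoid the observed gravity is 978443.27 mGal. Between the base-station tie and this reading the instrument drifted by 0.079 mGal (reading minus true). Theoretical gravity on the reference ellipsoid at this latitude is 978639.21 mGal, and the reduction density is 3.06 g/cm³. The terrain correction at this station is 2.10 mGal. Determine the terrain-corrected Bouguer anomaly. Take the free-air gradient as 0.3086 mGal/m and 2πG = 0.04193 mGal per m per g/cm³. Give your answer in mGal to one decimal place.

Drift-corrected reading = 978443.27 − (0.079) = 978443.191 mGal
Free-air correction = 0.3086 × 757.2 = 233.67 mGal
Free-air anomaly = 978443.191 − 978639.21 + (233.67) = 37.651 mGal
Bouguer slab correction = 0.04193 × 3.06 × 757.2 = 97.15 mGal
Simple Bouguer anomaly = 37.651 − (97.15) = -59.499 mGal
Complete Bouguer anomaly = -59.499 + 2.10 = -57.399 mGal

-57.4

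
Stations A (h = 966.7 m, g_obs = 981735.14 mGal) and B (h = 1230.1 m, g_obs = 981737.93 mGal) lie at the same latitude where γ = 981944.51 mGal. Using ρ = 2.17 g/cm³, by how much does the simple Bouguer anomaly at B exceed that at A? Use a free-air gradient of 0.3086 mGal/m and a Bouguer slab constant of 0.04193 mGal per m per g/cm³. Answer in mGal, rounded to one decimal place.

Δg_SB(A) = 981735.14 − 981944.51 + 0.3086×966.7 − 0.04193×2.17×966.7 = 1.00 mGal
Δg_SB(B) = 981737.93 − 981944.51 + 0.3086×1230.1 − 0.04193×2.17×1230.1 = 61.10 mGal
Difference = 61.10 − (1.00) = 60.10 mGal

60.1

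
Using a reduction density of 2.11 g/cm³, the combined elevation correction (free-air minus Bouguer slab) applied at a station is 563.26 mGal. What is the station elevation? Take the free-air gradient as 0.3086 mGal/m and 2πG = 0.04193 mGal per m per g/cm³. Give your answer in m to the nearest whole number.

Combined gradient = 0.3086 − 0.04193 × 2.11 = 0.2201277 mGal/m
h = 563.26 / 0.2201277 = 2558.79 m

2559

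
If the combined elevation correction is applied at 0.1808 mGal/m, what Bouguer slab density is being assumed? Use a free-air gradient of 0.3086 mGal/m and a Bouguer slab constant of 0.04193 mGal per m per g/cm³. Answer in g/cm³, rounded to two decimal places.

3.05

0.1808 = 0.3086 − 0.04193 × ρ
ρ = (0.3086 − 0.1808) / 0.04193 = 3.05 g/cm³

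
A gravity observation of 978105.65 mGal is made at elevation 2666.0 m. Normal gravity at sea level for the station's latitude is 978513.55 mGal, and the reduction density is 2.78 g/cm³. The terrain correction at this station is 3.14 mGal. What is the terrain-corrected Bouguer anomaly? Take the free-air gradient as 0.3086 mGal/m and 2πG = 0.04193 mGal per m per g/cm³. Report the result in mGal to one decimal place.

Free-air correction = 0.3086 × 2666.0 = 822.73 mGal
Free-air anomaly = 978105.65 − 978513.55 + (822.73) = 414.83 mGal
Bouguer slab correction = 0.04193 × 2.78 × 2666.0 = 310.76 mGal
Simple Bouguer anomaly = 414.83 − (310.76) = 104.07 mGal
Complete Bouguer anomaly = 104.07 + 3.14 = 107.21 mGal

107.2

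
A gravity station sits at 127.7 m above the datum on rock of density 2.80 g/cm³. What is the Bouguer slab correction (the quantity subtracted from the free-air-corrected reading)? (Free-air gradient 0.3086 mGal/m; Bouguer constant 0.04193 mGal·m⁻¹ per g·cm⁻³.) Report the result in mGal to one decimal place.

Bouguer slab correction = 0.04193 × 2.80 × 127.7 = 15.0 mGal

15.0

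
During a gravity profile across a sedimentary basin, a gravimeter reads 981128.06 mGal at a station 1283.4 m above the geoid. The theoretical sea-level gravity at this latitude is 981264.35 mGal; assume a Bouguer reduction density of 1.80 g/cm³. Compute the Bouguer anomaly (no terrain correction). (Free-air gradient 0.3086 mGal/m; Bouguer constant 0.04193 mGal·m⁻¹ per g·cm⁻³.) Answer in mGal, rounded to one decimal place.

Free-air correction = 0.3086 × 1283.4 = 396.06 mGal
Free-air anomaly = 981128.06 − 981264.35 + (396.06) = 259.77 mGal
Bouguer slab correction = 0.04193 × 1.80 × 1283.4 = 96.86 mGal
Simple Bouguer anomaly = 259.77 − (96.86) = 162.91 mGal

162.9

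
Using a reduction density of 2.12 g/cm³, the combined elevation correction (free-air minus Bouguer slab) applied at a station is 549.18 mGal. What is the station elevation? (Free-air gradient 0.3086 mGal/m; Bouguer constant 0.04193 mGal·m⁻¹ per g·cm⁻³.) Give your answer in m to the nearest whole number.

Combined gradient = 0.3086 − 0.04193 × 2.12 = 0.2197084 mGal/m
h = 549.18 / 0.2197084 = 2499.59 m

2500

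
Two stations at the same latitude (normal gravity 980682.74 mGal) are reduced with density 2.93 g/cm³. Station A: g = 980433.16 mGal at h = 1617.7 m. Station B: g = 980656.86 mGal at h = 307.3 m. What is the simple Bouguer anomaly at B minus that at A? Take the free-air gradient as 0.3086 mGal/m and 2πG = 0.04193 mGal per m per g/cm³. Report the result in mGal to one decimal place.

Δg_SB(A) = 980433.16 − 980682.74 + 0.3086×1617.7 − 0.04193×2.93×1617.7 = 50.90 mGal
Δg_SB(B) = 980656.86 − 980682.74 + 0.3086×307.3 − 0.04193×2.93×307.3 = 31.20 mGal
Difference = 31.20 − (50.90) = -19.70 mGal

-19.7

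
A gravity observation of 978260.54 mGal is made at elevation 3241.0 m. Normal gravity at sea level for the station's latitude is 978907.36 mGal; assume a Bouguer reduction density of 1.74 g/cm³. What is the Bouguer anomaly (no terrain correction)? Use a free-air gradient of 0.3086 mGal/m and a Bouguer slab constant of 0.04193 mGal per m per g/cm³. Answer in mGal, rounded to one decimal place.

116.9

Free-air correction = 0.3086 × 3241.0 = 1000.17 mGal
Free-air anomaly = 978260.54 − 978907.36 + (1000.17) = 353.35 mGal
Bouguer slab correction = 0.04193 × 1.74 × 3241.0 = 236.46 mGal
Simple Bouguer anomaly = 353.35 − (236.46) = 116.89 mGal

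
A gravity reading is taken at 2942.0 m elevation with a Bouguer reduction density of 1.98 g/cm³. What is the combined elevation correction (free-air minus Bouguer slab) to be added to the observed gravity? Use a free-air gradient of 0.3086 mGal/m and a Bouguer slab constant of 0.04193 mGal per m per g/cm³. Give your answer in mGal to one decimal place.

Combined gradient = 0.3086 − 0.04193 × 1.98 = 0.2255786 mGal/m
Combined elevation correction = 0.2255786 × 2942.0 = 663.7 mGal

663.7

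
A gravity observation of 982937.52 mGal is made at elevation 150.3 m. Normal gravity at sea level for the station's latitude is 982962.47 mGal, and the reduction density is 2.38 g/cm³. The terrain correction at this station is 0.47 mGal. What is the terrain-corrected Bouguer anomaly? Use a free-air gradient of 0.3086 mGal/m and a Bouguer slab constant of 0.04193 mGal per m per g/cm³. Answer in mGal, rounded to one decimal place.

6.9

Free-air correction = 0.3086 × 150.3 = 46.38 mGal
Free-air anomaly = 982937.52 − 982962.47 + (46.38) = 21.43 mGal
Bouguer slab correction = 0.04193 × 2.38 × 150.3 = 15.00 mGal
Simple Bouguer anomaly = 21.43 − (15.00) = 6.43 mGal
Complete Bouguer anomaly = 6.43 + 0.47 = 6.90 mGal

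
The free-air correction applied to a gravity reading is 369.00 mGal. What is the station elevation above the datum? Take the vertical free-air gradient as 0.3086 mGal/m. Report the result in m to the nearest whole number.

1196

h = 369.00 / 0.3086 = 1195.72 m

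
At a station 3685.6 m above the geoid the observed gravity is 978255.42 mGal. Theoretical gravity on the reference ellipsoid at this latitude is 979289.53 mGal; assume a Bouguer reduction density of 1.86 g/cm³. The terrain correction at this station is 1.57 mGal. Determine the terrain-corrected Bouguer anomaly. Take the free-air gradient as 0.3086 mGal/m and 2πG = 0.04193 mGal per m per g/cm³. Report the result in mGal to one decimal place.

-182.6

Free-air correction = 0.3086 × 3685.6 = 1137.38 mGal
Free-air anomaly = 978255.42 − 979289.53 + (1137.38) = 103.27 mGal
Bouguer slab correction = 0.04193 × 1.86 × 3685.6 = 287.44 mGal
Simple Bouguer anomaly = 103.27 − (287.44) = -184.17 mGal
Complete Bouguer anomaly = -184.17 + 1.57 = -182.60 mGal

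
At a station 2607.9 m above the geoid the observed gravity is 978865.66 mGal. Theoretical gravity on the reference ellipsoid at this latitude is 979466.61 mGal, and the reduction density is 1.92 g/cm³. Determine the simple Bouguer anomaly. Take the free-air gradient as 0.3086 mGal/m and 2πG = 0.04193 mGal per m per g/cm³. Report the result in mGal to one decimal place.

-6.1

Free-air correction = 0.3086 × 2607.9 = 804.80 mGal
Free-air anomaly = 978865.66 − 979466.61 + (804.80) = 203.85 mGal
Bouguer slab correction = 0.04193 × 1.92 × 2607.9 = 209.95 mGal
Simple Bouguer anomaly = 203.85 − (209.95) = -6.10 mGal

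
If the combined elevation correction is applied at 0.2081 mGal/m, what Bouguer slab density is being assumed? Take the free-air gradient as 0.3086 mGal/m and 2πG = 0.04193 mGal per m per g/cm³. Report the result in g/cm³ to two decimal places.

0.2081 = 0.3086 − 0.04193 × ρ
ρ = (0.3086 − 0.2081) / 0.04193 = 2.40 g/cm³

2.40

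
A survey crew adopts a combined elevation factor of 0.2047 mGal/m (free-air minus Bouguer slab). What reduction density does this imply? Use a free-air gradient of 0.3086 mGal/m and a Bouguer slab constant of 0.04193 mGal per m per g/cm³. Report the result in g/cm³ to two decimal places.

2.48

0.2047 = 0.3086 − 0.04193 × ρ
ρ = (0.3086 − 0.2047) / 0.04193 = 2.48 g/cm³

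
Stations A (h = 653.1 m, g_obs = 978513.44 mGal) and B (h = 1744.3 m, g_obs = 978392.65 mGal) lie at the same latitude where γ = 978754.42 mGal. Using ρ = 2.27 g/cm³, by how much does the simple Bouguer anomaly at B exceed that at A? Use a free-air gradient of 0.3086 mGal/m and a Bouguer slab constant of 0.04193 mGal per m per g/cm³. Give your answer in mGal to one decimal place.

Δg_SB(A) = 978513.44 − 978754.42 + 0.3086×653.1 − 0.04193×2.27×653.1 = -101.60 mGal
Δg_SB(B) = 978392.65 − 978754.42 + 0.3086×1744.3 − 0.04193×2.27×1744.3 = 10.50 mGal
Difference = 10.50 − (-101.60) = 112.10 mGal

112.1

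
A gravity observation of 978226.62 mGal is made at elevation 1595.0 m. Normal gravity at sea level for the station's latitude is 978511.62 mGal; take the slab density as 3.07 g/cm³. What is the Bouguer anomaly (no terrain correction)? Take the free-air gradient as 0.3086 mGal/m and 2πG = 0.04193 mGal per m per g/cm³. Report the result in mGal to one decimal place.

Free-air correction = 0.3086 × 1595.0 = 492.22 mGal
Free-air anomaly = 978226.62 − 978511.62 + (492.22) = 207.22 mGal
Bouguer slab correction = 0.04193 × 3.07 × 1595.0 = 205.32 mGal
Simple Bouguer anomaly = 207.22 − (205.32) = 1.90 mGal

1.9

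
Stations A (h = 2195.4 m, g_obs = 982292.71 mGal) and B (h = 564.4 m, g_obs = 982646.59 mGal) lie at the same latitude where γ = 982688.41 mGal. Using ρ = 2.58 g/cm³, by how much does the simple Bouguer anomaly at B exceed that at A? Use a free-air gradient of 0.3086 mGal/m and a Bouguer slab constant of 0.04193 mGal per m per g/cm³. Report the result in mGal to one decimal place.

27.0

Δg_SB(A) = 982292.71 − 982688.41 + 0.3086×2195.4 − 0.04193×2.58×2195.4 = 44.30 mGal
Δg_SB(B) = 982646.59 − 982688.41 + 0.3086×564.4 − 0.04193×2.58×564.4 = 71.30 mGal
Difference = 71.30 − (44.30) = 27.00 mGal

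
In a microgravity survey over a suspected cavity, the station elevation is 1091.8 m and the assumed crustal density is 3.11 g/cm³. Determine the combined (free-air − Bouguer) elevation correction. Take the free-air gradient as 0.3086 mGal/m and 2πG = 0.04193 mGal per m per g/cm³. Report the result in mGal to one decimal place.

194.6

Combined gradient = 0.3086 − 0.04193 × 3.11 = 0.1781977 mGal/m
Combined elevation correction = 0.1781977 × 1091.8 = 194.6 mGal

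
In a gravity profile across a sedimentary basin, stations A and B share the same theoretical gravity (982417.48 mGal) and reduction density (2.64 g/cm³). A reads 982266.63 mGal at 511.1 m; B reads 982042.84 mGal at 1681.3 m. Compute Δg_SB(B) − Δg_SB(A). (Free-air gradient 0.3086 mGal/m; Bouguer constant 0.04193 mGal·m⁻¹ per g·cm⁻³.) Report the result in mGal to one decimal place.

Δg_SB(A) = 982266.63 − 982417.48 + 0.3086×511.1 − 0.04193×2.64×511.1 = -49.70 mGal
Δg_SB(B) = 982042.84 − 982417.48 + 0.3086×1681.3 − 0.04193×2.64×1681.3 = -41.90 mGal
Difference = -41.90 − (-49.70) = 7.80 mGal

7.8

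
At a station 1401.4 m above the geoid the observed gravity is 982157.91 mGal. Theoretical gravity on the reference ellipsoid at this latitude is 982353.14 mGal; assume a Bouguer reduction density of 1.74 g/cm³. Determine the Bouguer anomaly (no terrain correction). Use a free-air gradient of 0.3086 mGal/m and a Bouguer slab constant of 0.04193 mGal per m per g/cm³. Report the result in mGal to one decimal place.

Free-air correction = 0.3086 × 1401.4 = 432.47 mGal
Free-air anomaly = 982157.91 − 982353.14 + (432.47) = 237.24 mGal
Bouguer slab correction = 0.04193 × 1.74 × 1401.4 = 102.24 mGal
Simple Bouguer anomaly = 237.24 − (102.24) = 135.00 mGal

135.0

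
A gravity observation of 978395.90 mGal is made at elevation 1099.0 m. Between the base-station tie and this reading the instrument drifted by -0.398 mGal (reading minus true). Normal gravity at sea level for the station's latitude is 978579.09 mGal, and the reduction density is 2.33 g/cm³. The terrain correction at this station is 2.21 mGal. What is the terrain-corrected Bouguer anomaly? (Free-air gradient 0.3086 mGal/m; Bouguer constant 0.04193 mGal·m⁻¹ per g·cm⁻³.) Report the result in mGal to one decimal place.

51.2

Drift-corrected reading = 978395.90 − (-0.398) = 978396.298 mGal
Free-air correction = 0.3086 × 1099.0 = 339.15 mGal
Free-air anomaly = 978396.298 − 978579.09 + (339.15) = 156.358 mGal
Bouguer slab correction = 0.04193 × 2.33 × 1099.0 = 107.37 mGal
Simple Bouguer anomaly = 156.358 − (107.37) = 48.988 mGal
Complete Bouguer anomaly = 48.988 + 2.21 = 51.198 mGal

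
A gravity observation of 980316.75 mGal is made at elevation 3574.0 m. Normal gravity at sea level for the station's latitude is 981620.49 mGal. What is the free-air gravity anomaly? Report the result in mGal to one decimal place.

Free-air correction = 0.3086 × 3574.0 = 1102.94 mGal
Free-air anomaly = 980316.75 − 981620.49 + (1102.94) = -200.80 mGal

-200.8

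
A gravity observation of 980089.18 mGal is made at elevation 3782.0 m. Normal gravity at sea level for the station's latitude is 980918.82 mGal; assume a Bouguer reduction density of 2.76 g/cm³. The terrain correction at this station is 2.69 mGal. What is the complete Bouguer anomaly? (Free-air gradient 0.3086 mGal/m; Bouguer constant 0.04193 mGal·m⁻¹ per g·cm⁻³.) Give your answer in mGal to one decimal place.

-97.5

Free-air correction = 0.3086 × 3782.0 = 1167.13 mGal
Free-air anomaly = 980089.18 − 980918.82 + (1167.13) = 337.49 mGal
Bouguer slab correction = 0.04193 × 2.76 × 3782.0 = 437.68 mGal
Simple Bouguer anomaly = 337.49 − (437.68) = -100.19 mGal
Complete Bouguer anomaly = -100.19 + 2.69 = -97.50 mGal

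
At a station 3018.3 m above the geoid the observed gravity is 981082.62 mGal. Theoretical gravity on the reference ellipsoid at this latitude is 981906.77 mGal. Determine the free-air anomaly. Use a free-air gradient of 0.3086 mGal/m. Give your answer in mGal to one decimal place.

Free-air correction = 0.3086 × 3018.3 = 931.45 mGal
Free-air anomaly = 981082.62 − 981906.77 + (931.45) = 107.30 mGal

107.3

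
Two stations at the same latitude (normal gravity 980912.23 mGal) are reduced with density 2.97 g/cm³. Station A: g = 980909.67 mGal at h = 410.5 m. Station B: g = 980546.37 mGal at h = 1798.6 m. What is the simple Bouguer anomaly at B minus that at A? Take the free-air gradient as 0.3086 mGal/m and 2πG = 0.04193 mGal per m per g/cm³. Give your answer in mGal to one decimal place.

Δg_SB(A) = 980909.67 − 980912.23 + 0.3086×410.5 − 0.04193×2.97×410.5 = 73.00 mGal
Δg_SB(B) = 980546.37 − 980912.23 + 0.3086×1798.6 − 0.04193×2.97×1798.6 = -34.80 mGal
Difference = -34.80 − (73.00) = -107.80 mGal

-107.8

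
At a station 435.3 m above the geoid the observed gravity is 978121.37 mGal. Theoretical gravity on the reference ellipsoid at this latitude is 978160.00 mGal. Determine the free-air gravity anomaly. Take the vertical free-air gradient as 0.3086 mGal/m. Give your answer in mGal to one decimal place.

95.7

Free-air correction = 0.3086 × 435.3 = 134.33 mGal
Free-air anomaly = 978121.37 − 978160.00 + (134.33) = 95.70 mGal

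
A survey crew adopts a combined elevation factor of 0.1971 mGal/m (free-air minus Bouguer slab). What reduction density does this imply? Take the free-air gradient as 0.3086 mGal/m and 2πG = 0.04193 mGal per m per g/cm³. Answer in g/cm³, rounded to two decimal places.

2.66

0.1971 = 0.3086 − 0.04193 × ρ
ρ = (0.3086 − 0.1971) / 0.04193 = 2.66 g/cm³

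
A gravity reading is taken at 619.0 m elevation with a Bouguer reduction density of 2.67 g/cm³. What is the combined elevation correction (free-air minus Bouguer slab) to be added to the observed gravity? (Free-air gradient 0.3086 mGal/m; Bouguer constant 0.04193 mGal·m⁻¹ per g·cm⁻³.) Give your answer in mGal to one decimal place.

121.7

Combined gradient = 0.3086 − 0.04193 × 2.67 = 0.1966469 mGal/m
Combined elevation correction = 0.1966469 × 619.0 = 121.7 mGal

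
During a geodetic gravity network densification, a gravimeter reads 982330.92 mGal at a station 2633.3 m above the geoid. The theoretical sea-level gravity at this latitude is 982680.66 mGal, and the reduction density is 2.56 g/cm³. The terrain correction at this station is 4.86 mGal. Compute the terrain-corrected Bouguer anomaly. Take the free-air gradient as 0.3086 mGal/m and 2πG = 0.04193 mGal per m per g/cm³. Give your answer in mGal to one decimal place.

185.1

Free-air correction = 0.3086 × 2633.3 = 812.64 mGal
Free-air anomaly = 982330.92 − 982680.66 + (812.64) = 462.90 mGal
Bouguer slab correction = 0.04193 × 2.56 × 2633.3 = 282.66 mGal
Simple Bouguer anomaly = 462.90 − (282.66) = 180.24 mGal
Complete Bouguer anomaly = 180.24 + 4.86 = 185.10 mGal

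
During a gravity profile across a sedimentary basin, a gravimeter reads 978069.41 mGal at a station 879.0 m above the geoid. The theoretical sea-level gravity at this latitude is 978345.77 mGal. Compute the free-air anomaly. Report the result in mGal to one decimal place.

-5.1

Free-air correction = 0.3086 × 879.0 = 271.26 mGal
Free-air anomaly = 978069.41 − 978345.77 + (271.26) = -5.10 mGal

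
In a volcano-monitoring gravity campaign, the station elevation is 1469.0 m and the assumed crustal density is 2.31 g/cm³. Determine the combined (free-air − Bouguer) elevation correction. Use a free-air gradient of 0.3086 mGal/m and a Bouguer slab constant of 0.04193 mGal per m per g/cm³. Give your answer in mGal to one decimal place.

311.0

Combined gradient = 0.3086 − 0.04193 × 2.31 = 0.2117417 mGal/m
Combined elevation correction = 0.2117417 × 1469.0 = 311.0 mGal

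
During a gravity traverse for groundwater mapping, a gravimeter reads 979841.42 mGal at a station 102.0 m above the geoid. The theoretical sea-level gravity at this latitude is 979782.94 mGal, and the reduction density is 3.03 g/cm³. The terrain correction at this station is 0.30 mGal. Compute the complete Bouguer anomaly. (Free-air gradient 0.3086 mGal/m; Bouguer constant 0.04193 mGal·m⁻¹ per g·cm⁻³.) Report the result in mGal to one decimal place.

77.3

Free-air correction = 0.3086 × 102.0 = 31.48 mGal
Free-air anomaly = 979841.42 − 979782.94 + (31.48) = 89.96 mGal
Bouguer slab correction = 0.04193 × 3.03 × 102.0 = 12.96 mGal
Simple Bouguer anomaly = 89.96 − (12.96) = 77.00 mGal
Complete Bouguer anomaly = 77.00 + 0.30 = 77.30 mGal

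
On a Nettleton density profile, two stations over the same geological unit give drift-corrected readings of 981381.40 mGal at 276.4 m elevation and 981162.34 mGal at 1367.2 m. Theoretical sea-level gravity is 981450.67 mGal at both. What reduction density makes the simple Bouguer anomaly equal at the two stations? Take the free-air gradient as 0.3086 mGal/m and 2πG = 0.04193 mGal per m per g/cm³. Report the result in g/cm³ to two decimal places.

Δg_obs = 981162.34 − 981381.40 = -219.06 mGal over Δh = 1367.2 − 276.4 = 1090.8 m
Equal Bouguer anomalies ⇒ Δg_obs + (0.3086 − 0.04193ρ)·Δh = 0
0.3086 − 0.04193ρ = −Δg_obs/Δh = 0.20083
ρ = (0.3086 − 0.20083) / 0.04193 = 2.57 g/cm³

2.57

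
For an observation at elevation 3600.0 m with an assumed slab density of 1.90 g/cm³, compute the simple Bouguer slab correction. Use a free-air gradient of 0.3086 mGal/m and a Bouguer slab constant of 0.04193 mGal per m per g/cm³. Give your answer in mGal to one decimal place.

Bouguer slab correction = 0.04193 × 1.90 × 3600.0 = 286.8 mGal

286.8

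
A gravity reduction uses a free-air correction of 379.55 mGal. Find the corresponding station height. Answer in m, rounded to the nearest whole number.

h = 379.55 / 0.3086 = 1229.91 m

1230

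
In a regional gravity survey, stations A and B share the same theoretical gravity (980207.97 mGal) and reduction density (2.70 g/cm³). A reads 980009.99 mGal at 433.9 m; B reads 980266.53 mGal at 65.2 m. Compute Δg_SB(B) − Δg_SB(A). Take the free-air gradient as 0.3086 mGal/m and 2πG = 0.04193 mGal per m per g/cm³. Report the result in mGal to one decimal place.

184.5

Δg_SB(A) = 980009.99 − 980207.97 + 0.3086×433.9 − 0.04193×2.70×433.9 = -113.20 mGal
Δg_SB(B) = 980266.53 − 980207.97 + 0.3086×65.2 − 0.04193×2.70×65.2 = 71.30 mGal
Difference = 71.30 − (-113.20) = 184.50 mGal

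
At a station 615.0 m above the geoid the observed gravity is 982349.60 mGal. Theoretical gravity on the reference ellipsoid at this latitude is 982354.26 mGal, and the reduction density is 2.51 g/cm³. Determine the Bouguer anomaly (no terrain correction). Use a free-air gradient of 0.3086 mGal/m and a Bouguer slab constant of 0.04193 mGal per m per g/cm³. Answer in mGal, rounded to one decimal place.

120.4

Free-air correction = 0.3086 × 615.0 = 189.79 mGal
Free-air anomaly = 982349.60 − 982354.26 + (189.79) = 185.13 mGal
Bouguer slab correction = 0.04193 × 2.51 × 615.0 = 64.73 mGal
Simple Bouguer anomaly = 185.13 − (64.73) = 120.40 mGal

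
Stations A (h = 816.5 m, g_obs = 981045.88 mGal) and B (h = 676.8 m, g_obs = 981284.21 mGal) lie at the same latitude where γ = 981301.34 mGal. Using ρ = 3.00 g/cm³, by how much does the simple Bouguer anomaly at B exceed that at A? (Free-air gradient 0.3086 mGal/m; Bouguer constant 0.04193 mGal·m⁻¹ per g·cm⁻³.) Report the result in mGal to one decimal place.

212.8

Δg_SB(A) = 981045.88 − 981301.34 + 0.3086×816.5 − 0.04193×3.00×816.5 = -106.20 mGal
Δg_SB(B) = 981284.21 − 981301.34 + 0.3086×676.8 − 0.04193×3.00×676.8 = 106.60 mGal
Difference = 106.60 − (-106.20) = 212.80 mGal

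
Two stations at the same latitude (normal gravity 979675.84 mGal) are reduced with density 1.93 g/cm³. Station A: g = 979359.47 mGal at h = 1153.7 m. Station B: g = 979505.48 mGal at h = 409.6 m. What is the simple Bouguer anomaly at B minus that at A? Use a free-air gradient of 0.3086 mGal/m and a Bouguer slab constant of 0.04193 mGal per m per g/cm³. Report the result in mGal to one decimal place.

-23.4

Δg_SB(A) = 979359.47 − 979675.84 + 0.3086×1153.7 − 0.04193×1.93×1153.7 = -53.70 mGal
Δg_SB(B) = 979505.48 − 979675.84 + 0.3086×409.6 − 0.04193×1.93×409.6 = -77.10 mGal
Difference = -77.10 − (-53.70) = -23.40 mGal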